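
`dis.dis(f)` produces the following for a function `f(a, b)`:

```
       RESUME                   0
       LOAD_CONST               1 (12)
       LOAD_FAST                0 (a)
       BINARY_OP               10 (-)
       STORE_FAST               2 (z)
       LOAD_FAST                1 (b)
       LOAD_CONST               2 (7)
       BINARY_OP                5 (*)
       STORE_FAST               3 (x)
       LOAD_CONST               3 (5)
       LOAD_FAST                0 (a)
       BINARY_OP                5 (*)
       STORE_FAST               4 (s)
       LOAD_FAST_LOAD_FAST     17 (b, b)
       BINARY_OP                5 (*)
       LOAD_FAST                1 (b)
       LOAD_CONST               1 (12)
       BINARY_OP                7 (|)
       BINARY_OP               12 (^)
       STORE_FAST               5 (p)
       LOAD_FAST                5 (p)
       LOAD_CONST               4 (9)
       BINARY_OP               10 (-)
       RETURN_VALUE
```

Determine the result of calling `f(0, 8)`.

LOAD_CONST → push 12. Stack: [12]
LOAD_FAST a → push 0. Stack: [12, 0]
BINARY_OP - → 12 - 0 = 12. Stack: [12]
STORE_FAST z → z=12. Stack: []
LOAD_FAST b → push 8. Stack: [8]
LOAD_CONST → push 7. Stack: [8, 7]
BINARY_OP * → 8 * 7 = 56. Stack: [56]
STORE_FAST x → x=56. Stack: []
LOAD_CONST → push 5. Stack: [5]
LOAD_FAST a → push 0. Stack: [5, 0]
BINARY_OP * → 5 * 0 = 0. Stack: [0]
STORE_FAST s → s=0. Stack: []
LOAD_FAST_LOAD_FAST b,b → push 8,8. Stack: [8, 8]
BINARY_OP * → 8 * 8 = 64. Stack: [64]
LOAD_FAST b → push 8. Stack: [64, 8]
LOAD_CONST → push 12. Stack: [64, 8, 12]
BINARY_OP | → 8 | 12 = 12. Stack: [64, 12]
BINARY_OP ^ → 64 ^ 12 = 76. Stack: [76]
STORE_FAST p → p=76. Stack: []
LOAD_FAST p → push 76. Stack: [76]
LOAD_CONST → push 9. Stack: [76, 9]
BINARY_OP - → 76 - 9 = 67. Stack: [67]
RETURN_VALUE → return 67.

67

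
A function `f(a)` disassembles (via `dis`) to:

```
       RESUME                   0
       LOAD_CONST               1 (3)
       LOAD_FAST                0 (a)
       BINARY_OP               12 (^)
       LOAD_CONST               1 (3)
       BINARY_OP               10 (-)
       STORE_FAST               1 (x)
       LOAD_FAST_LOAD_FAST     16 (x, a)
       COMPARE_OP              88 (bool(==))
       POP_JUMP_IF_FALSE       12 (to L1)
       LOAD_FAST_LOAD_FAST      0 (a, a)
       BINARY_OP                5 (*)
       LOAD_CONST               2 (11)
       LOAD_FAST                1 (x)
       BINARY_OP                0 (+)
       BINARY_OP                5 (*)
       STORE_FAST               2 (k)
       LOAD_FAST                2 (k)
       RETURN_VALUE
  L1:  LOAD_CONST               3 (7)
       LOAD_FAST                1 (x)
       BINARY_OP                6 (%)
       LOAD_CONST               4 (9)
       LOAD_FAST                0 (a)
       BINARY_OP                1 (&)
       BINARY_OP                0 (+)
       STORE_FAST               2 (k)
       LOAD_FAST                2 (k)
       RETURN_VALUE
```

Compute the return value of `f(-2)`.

3

LOAD_CONST → push 3. Stack: [3]
LOAD_FAST a → push -2. Stack: [3, -2]
BINARY_OP ^ → 3 ^ -2 = -3. Stack: [-3]
LOAD_CONST → push 3. Stack: [-3, 3]
BINARY_OP - → -3 - 3 = -6. Stack: [-6]
STORE_FAST x → x=-6. Stack: []
LOAD_FAST_LOAD_FAST x,a → push -6,-2. Stack: [-6, -2]
COMPARE_OP bool(==) → -6 vs -2 = False. Stack: [False]
POP_JUMP_IF_FALSE → pop False; jump. Stack: []
LOAD_CONST → push 7. Stack: [7]
LOAD_FAST x → push -6. Stack: [7, -6]
BINARY_OP % → 7 % -6 = -5. Stack: [-5]
LOAD_CONST → push 9. Stack: [-5, 9]
LOAD_FAST a → push -2. Stack: [-5, 9, -2]
BINARY_OP & → 9 & -2 = 8. Stack: [-5, 8]
BINARY_OP + → -5 + 8 = 3. Stack: [3]
STORE_FAST k → k=3. Stack: []
LOAD_FAST k → push 3. Stack: [3]
RETURN_VALUE → return 3.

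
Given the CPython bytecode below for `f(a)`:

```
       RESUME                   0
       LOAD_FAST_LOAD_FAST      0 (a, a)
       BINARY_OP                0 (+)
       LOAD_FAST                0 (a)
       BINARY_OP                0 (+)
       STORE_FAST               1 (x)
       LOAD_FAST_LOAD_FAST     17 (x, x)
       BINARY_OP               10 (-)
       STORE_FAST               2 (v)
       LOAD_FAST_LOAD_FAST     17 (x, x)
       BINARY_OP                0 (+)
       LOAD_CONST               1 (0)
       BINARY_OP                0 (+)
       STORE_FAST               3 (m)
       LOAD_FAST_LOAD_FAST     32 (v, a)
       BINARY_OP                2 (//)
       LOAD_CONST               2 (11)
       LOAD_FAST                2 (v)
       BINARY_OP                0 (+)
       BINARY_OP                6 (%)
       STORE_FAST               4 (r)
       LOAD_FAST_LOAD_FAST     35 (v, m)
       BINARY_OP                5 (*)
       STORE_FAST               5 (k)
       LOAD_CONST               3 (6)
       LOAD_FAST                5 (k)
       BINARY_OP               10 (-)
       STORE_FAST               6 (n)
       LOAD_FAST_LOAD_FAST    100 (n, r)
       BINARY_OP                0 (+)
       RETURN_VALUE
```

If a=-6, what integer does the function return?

LOAD_FAST_LOAD_FAST a,a → push -6,-6. Stack: [-6, -6]
BINARY_OP + → -6 + -6 = -12. Stack: [-12]
LOAD_FAST a → push -6. Stack: [-12, -6]
BINARY_OP + → -12 + -6 = -18. Stack: [-18]
STORE_FAST x → x=-18. Stack: []
LOAD_FAST_LOAD_FAST x,x → push -18,-18. Stack: [-18, -18]
BINARY_OP - → -18 - -18 = 0. Stack: [0]
STORE_FAST v → v=0. Stack: []
LOAD_FAST_LOAD_FAST x,x → push -18,-18. Stack: [-18, -18]
BINARY_OP + → -18 + -18 = -36. Stack: [-36]
LOAD_CONST → push 0. Stack: [-36, 0]
BINARY_OP + → -36 + 0 = -36. Stack: [-36]
STORE_FAST m → m=-36. Stack: []
LOAD_FAST_LOAD_FAST v,a → push 0,-6. Stack: [0, -6]
BINARY_OP // → 0 // -6 = 0. Stack: [0]
LOAD_CONST → push 11. Stack: [0, 11]
LOAD_FAST v → push 0. Stack: [0, 11, 0]
BINARY_OP + → 11 + 0 = 11. Stack: [0, 11]
BINARY_OP % → 0 % 11 = 0. Stack: [0]
STORE_FAST r → r=0. Stack: []
LOAD_FAST_LOAD_FAST v,m → push 0,-36. Stack: [0, -36]
BINARY_OP * → 0 * -36 = 0. Stack: [0]
STORE_FAST k → k=0. Stack: []
LOAD_CONST → push 6. Stack: [6]
LOAD_FAST k → push 0. Stack: [6, 0]
BINARY_OP - → 6 - 0 = 6. Stack: [6]
STORE_FAST n → n=6. Stack: []
LOAD_FAST_LOAD_FAST n,r → push 6,0. Stack: [6, 0]
BINARY_OP + → 6 + 0 = 6. Stack: [6]
RETURN_VALUE → return 6.

6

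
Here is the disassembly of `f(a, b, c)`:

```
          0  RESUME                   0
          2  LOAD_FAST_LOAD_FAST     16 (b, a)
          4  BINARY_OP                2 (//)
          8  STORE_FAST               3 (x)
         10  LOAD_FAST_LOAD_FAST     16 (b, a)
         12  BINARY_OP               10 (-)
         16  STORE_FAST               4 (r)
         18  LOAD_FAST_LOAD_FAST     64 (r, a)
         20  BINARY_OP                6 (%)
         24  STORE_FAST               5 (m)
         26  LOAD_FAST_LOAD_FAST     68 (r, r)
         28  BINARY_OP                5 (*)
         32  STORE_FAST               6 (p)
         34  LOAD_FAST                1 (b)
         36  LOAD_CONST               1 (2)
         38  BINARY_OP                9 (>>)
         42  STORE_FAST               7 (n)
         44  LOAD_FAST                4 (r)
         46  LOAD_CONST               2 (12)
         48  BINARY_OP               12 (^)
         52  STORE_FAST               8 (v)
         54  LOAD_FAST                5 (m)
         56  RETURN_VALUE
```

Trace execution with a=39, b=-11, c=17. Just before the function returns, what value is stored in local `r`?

-50

LOAD_FAST_LOAD_FAST b,a → push -11,39. Stack: [-11, 39]
BINARY_OP // → -11 // 39 = -1. Stack: [-1]
STORE_FAST x → x=-1. Stack: []
LOAD_FAST_LOAD_FAST b,a → push -11,39. Stack: [-11, 39]
BINARY_OP - → -11 - 39 = -50. Stack: [-50]
STORE_FAST r → r=-50. Stack: []
LOAD_FAST_LOAD_FAST r,a → push -50,39. Stack: [-50, 39]
BINARY_OP % → -50 % 39 = 28. Stack: [28]
STORE_FAST m → m=28. Stack: []
LOAD_FAST_LOAD_FAST r,r → push -50,-50. Stack: [-50, -50]
BINARY_OP * → -50 * -50 = 2500. Stack: [2500]
STORE_FAST p → p=2500. Stack: []
LOAD_FAST b → push -11. Stack: [-11]
LOAD_CONST → push 2. Stack: [-11, 2]
BINARY_OP >> → -11 >> 2 = -3. Stack: [-3]
STORE_FAST n → n=-3. Stack: []
LOAD_FAST r → push -50. Stack: [-50]
LOAD_CONST → push 12. Stack: [-50, 12]
BINARY_OP ^ → -50 ^ 12 = -62. Stack: [-62]
STORE_FAST v → v=-62. Stack: []
LOAD_FAST m → push 28. Stack: [28]
RETURN_VALUE → return 28.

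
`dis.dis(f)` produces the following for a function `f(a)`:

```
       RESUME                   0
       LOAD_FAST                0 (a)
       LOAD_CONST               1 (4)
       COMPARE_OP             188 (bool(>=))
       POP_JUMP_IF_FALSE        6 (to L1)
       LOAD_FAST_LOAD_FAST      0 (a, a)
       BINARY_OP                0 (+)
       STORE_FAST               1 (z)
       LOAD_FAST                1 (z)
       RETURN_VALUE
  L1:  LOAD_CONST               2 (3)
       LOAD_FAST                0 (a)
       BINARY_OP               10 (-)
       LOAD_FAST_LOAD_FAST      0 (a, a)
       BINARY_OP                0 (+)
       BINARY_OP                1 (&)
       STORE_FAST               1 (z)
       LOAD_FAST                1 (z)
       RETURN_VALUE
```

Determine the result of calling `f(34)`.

68

LOAD_FAST a → push 34. Stack: [34]
LOAD_CONST → push 4. Stack: [34, 4]
COMPARE_OP bool(>=) → 34 vs 4 = True. Stack: [True]
POP_JUMP_IF_FALSE → pop True; no jump. Stack: []
LOAD_FAST_LOAD_FAST a,a → push 34,34. Stack: [34, 34]
BINARY_OP + → 34 + 34 = 68. Stack: [68]
STORE_FAST z → z=68. Stack: []
LOAD_FAST z → push 68. Stack: [68]
RETURN_VALUE → return 68.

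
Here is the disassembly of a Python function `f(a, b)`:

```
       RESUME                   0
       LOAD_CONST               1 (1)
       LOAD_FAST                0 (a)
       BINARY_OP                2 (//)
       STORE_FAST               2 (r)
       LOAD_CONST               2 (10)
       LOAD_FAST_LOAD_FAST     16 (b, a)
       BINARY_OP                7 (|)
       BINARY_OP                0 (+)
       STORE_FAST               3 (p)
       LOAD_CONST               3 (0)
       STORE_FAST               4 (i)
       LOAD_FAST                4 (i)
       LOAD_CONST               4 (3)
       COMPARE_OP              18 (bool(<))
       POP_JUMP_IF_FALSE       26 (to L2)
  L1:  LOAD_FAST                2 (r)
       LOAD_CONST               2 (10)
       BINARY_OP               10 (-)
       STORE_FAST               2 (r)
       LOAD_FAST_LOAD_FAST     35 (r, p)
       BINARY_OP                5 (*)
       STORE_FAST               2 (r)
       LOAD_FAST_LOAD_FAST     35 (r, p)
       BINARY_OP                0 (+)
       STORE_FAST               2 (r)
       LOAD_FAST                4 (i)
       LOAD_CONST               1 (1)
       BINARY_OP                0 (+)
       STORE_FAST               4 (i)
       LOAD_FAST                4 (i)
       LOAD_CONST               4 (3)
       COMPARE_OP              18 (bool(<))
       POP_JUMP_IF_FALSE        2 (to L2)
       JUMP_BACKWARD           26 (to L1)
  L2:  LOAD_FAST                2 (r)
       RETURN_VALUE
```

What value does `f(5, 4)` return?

LOAD_CONST → push 1
LOAD_FAST a → push 5
BINARY_OP // → 1 // 5 = 0
STORE_FAST r → r=0
LOAD_CONST → push 10
LOAD_FAST_LOAD_FAST b,a → push 4,5
BINARY_OP | → 4 | 5 = 5
BINARY_OP + → 10 + 5 = 15
STORE_FAST p → p=15
LOAD_CONST → push 0
STORE_FAST i → i=0
LOAD_FAST i → push 0
LOAD_CONST → push 3
COMPARE_OP bool(<) → 0 vs 3 = True
POP_JUMP_IF_FALSE → pop True; no jump
LOAD_FAST r → push 0
LOAD_CONST → push 10
BINARY_OP - → 0 - 10 = -10
STORE_FAST r → r=-10
LOAD_FAST_LOAD_FAST r,p → push -10,15
BINARY_OP * → -10 * 15 = -150
STORE_FAST r → r=-150
LOAD_FAST_LOAD_FAST r,p → push -150,15
BINARY_OP + → -150 + 15 = -135
STORE_FAST r → r=-135
LOAD_FAST i → push 0
LOAD_CONST → push 1
BINARY_OP + → 0 + 1 = 1
STORE_FAST i → i=1
LOAD_FAST i → push 1
LOAD_CONST → push 3
COMPARE_OP bool(<) → 1 vs 3 = True
POP_JUMP_IF_FALSE → pop True; no jump
LOAD_FAST r → push -135
LOAD_CONST → push 10
BINARY_OP - → -135 - 10 = -145
STORE_FAST r → r=-145
LOAD_FAST_LOAD_FAST r,p → push -145,15
BINARY_OP * → -145 * 15 = -2175
STORE_FAST r → r=-2175
LOAD_FAST_LOAD_FAST r,p → push -2175,15
BINARY_OP + → -2175 + 15 = -2160
STORE_FAST r → r=-2160
LOAD_FAST i → push 1
LOAD_CONST → push 1
BINARY_OP + → 1 + 1 = 2
STORE_FAST i → i=2
LOAD_FAST i → push 2
LOAD_CONST → push 3
COMPARE_OP bool(<) → 2 vs 3 = True
POP_JUMP_IF_FALSE → pop True; no jump
LOAD_FAST r → push -2160
LOAD_CONST → push 10
BINARY_OP - → -2160 - 10 = -2170
STORE_FAST r → r=-2170
LOAD_FAST_LOAD_FAST r,p → push -2170,15
BINARY_OP * → -2170 * 15 = -32550
STORE_FAST r → r=-32550
LOAD_FAST_LOAD_FAST r,p → push -32550,15
BINARY_OP + → -32550 + 15 = -32535
STORE_FAST r → r=-32535
LOAD_FAST i → push 2
LOAD_CONST → push 1
BINARY_OP + → 2 + 1 = 3
STORE_FAST i → i=3
LOAD_FAST i → push 3
LOAD_CONST → push 3
COMPARE_OP bool(<) → 3 vs 3 = False
POP_JUMP_IF_FALSE → pop False; jump
LOAD_FAST r → push -32535
RETURN_VALUE → return -32535.

-32535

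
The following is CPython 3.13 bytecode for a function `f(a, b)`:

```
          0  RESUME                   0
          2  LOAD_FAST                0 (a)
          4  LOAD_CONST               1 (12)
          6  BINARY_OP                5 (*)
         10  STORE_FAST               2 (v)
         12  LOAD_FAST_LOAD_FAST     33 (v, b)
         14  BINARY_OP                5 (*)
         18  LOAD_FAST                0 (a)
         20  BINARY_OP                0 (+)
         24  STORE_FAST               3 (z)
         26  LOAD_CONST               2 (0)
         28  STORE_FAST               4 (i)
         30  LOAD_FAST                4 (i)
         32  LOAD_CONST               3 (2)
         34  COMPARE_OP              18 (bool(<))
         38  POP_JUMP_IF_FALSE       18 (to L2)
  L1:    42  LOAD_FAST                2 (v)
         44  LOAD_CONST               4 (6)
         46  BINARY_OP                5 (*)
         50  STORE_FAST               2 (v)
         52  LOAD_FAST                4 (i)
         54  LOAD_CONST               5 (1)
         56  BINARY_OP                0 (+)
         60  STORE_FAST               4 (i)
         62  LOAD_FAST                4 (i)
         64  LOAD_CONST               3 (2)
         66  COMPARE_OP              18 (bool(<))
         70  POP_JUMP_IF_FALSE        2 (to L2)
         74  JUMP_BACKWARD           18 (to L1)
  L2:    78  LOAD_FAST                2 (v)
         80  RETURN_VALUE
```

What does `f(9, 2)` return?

3888

LOAD_FAST a → push 9. Stack: [9]
LOAD_CONST → push 12. Stack: [9, 12]
BINARY_OP * → 9 * 12 = 108. Stack: [108]
STORE_FAST v → v=108. Stack: []
LOAD_FAST_LOAD_FAST v,b → push 108,2. Stack: [108, 2]
BINARY_OP * → 108 * 2 = 216. Stack: [216]
LOAD_FAST a → push 9. Stack: [216, 9]
BINARY_OP + → 216 + 9 = 225. Stack: [225]
STORE_FAST z → z=225. Stack: []
LOAD_CONST → push 0. Stack: [0]
STORE_FAST i → i=0. Stack: []
LOAD_FAST i → push 0. Stack: [0]
LOAD_CONST → push 2. Stack: [0, 2]
COMPARE_OP bool(<) → 0 vs 2 = True. Stack: [True]
POP_JUMP_IF_FALSE → pop True; no jump. Stack: []
LOAD_FAST v → push 108. Stack: [108]
LOAD_CONST → push 6. Stack: [108, 6]
BINARY_OP * → 108 * 6 = 648. Stack: [648]
STORE_FAST v → v=648. Stack: []
LOAD_FAST i → push 0. Stack: [0]
LOAD_CONST → push 1. Stack: [0, 1]
BINARY_OP + → 0 + 1 = 1. Stack: [1]
STORE_FAST i → i=1. Stack: []
LOAD_FAST i → push 1. Stack: [1]
LOAD_CONST → push 2. Stack: [1, 2]
COMPARE_OP bool(<) → 1 vs 2 = True. Stack: [True]
POP_JUMP_IF_FALSE → pop True; no jump. Stack: []
LOAD_FAST v → push 648. Stack: [648]
LOAD_CONST → push 6. Stack: [648, 6]
BINARY_OP * → 648 * 6 = 3888. Stack: [3888]
STORE_FAST v → v=3888. Stack: []
LOAD_FAST i → push 1. Stack: [1]
LOAD_CONST → push 1. Stack: [1, 1]
BINARY_OP + → 1 + 1 = 2. Stack: [2]
STORE_FAST i → i=2. Stack: []
LOAD_FAST i → push 2. Stack: [2]
LOAD_CONST → push 2. Stack: [2, 2]
COMPARE_OP bool(<) → 2 vs 2 = False. Stack: [False]
POP_JUMP_IF_FALSE → pop False; jump. Stack: []
LOAD_FAST v → push 3888. Stack: [3888]
RETURN_VALUE → return 3888.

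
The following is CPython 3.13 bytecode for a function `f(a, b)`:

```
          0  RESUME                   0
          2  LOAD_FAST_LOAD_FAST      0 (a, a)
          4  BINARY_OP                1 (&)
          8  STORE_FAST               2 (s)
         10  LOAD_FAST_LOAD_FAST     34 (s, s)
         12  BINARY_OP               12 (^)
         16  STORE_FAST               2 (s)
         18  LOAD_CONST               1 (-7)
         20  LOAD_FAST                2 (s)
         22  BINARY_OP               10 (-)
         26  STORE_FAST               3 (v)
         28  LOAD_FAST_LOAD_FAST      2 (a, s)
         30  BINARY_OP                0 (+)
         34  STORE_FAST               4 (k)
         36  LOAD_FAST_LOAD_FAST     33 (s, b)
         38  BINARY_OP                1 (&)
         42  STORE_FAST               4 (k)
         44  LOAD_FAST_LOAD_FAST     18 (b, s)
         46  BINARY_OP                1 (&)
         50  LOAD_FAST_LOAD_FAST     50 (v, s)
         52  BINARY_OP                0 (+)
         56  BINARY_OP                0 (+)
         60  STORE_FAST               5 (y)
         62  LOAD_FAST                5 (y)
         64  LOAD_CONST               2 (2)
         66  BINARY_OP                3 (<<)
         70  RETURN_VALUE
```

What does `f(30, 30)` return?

LOAD_FAST_LOAD_FAST a,a → push 30,30. Stack: [30, 30]
BINARY_OP & → 30 & 30 = 30. Stack: [30]
STORE_FAST s → s=30. Stack: []
LOAD_FAST_LOAD_FAST s,s → push 30,30. Stack: [30, 30]
BINARY_OP ^ → 30 ^ 30 = 0. Stack: [0]
STORE_FAST s → s=0. Stack: []
LOAD_CONST → push -7. Stack: [-7]
LOAD_FAST s → push 0. Stack: [-7, 0]
BINARY_OP - → -7 - 0 = -7. Stack: [-7]
STORE_FAST v → v=-7. Stack: []
LOAD_FAST_LOAD_FAST a,s → push 30,0. Stack: [30, 0]
BINARY_OP + → 30 + 0 = 30. Stack: [30]
STORE_FAST k → k=30. Stack: []
LOAD_FAST_LOAD_FAST s,b → push 0,30. Stack: [0, 30]
BINARY_OP & → 0 & 30 = 0. Stack: [0]
STORE_FAST k → k=0. Stack: []
LOAD_FAST_LOAD_FAST b,s → push 30,0. Stack: [30, 0]
BINARY_OP & → 30 & 0 = 0. Stack: [0]
LOAD_FAST_LOAD_FAST v,s → push -7,0. Stack: [0, -7, 0]
BINARY_OP + → -7 + 0 = -7. Stack: [0, -7]
BINARY_OP + → 0 + -7 = -7. Stack: [-7]
STORE_FAST y → y=-7. Stack: []
LOAD_FAST y → push -7. Stack: [-7]
LOAD_CONST → push 2. Stack: [-7, 2]
BINARY_OP << → -7 << 2 = -28. Stack: [-28]
RETURN_VALUE → return -28.

-28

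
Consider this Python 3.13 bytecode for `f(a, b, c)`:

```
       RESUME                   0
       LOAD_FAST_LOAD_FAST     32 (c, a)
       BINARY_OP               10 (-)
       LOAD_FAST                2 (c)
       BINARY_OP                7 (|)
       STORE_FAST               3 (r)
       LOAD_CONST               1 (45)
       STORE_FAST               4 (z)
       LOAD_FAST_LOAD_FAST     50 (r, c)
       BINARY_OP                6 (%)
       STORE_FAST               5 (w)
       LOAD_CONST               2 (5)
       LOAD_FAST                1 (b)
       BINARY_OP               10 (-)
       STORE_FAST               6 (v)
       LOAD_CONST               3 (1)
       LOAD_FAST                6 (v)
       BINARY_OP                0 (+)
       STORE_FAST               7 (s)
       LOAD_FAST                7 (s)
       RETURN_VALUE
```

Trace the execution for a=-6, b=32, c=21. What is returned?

-26

LOAD_FAST_LOAD_FAST c,a → push 21,-6. Stack: [21, -6]
BINARY_OP - → 21 - -6 = 27. Stack: [27]
LOAD_FAST c → push 21. Stack: [27, 21]
BINARY_OP | → 27 | 21 = 31. Stack: [31]
STORE_FAST r → r=31. Stack: []
LOAD_CONST → push 45. Stack: [45]
STORE_FAST z → z=45. Stack: []
LOAD_FAST_LOAD_FAST r,c → push 31,21. Stack: [31, 21]
BINARY_OP % → 31 % 21 = 10. Stack: [10]
STORE_FAST w → w=10. Stack: []
LOAD_CONST → push 5. Stack: [5]
LOAD_FAST b → push 32. Stack: [5, 32]
BINARY_OP - → 5 - 32 = -27. Stack: [-27]
STORE_FAST v → v=-27. Stack: []
LOAD_CONST → push 1. Stack: [1]
LOAD_FAST v → push -27. Stack: [1, -27]
BINARY_OP + → 1 + -27 = -26. Stack: [-26]
STORE_FAST s → s=-26. Stack: []
LOAD_FAST s → push -26. Stack: [-26]
RETURN_VALUE → return -26.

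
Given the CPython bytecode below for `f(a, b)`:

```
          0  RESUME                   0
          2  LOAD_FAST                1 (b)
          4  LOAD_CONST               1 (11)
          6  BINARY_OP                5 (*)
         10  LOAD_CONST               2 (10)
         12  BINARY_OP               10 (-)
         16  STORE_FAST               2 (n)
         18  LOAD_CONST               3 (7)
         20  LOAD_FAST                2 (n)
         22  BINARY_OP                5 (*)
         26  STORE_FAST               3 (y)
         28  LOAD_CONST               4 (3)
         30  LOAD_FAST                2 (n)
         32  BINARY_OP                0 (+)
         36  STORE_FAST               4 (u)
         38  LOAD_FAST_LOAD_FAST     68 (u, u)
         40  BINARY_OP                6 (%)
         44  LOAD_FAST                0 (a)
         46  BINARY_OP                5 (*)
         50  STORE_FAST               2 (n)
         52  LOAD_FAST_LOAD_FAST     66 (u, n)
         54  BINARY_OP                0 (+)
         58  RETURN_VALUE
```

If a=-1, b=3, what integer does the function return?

LOAD_FAST b → push 3. Stack: [3]
LOAD_CONST → push 11. Stack: [3, 11]
BINARY_OP * → 3 * 11 = 33. Stack: [33]
LOAD_CONST → push 10. Stack: [33, 10]
BINARY_OP - → 33 - 10 = 23. Stack: [23]
STORE_FAST n → n=23. Stack: []
LOAD_CONST → push 7. Stack: [7]
LOAD_FAST n → push 23. Stack: [7, 23]
BINARY_OP * → 7 * 23 = 161. Stack: [161]
STORE_FAST y → y=161. Stack: []
LOAD_CONST → push 3. Stack: [3]
LOAD_FAST n → push 23. Stack: [3, 23]
BINARY_OP + → 3 + 23 = 26. Stack: [26]
STORE_FAST u → u=26. Stack: []
LOAD_FAST_LOAD_FAST u,u → push 26,26. Stack: [26, 26]
BINARY_OP % → 26 % 26 = 0. Stack: [0]
LOAD_FAST a → push -1. Stack: [0, -1]
BINARY_OP * → 0 * -1 = 0. Stack: [0]
STORE_FAST n → n=0. Stack: []
LOAD_FAST_LOAD_FAST u,n → push 26,0. Stack: [26, 0]
BINARY_OP + → 26 + 0 = 26. Stack: [26]
RETURN_VALUE → return 26.

26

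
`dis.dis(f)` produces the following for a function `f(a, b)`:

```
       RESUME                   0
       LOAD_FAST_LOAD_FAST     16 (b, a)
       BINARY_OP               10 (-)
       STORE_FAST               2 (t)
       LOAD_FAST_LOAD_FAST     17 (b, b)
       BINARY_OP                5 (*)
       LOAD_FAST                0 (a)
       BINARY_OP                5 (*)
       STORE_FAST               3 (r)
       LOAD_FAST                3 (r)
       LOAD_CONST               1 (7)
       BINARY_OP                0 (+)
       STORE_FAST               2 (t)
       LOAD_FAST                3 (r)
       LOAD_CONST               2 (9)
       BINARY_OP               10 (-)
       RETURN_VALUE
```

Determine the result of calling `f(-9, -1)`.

LOAD_FAST_LOAD_FAST b,a → push -1,-9. Stack: [-1, -9]
BINARY_OP - → -1 - -9 = 8. Stack: [8]
STORE_FAST t → t=8. Stack: []
LOAD_FAST_LOAD_FAST b,b → push -1,-1. Stack: [-1, -1]
BINARY_OP * → -1 * -1 = 1. Stack: [1]
LOAD_FAST a → push -9. Stack: [1, -9]
BINARY_OP * → 1 * -9 = -9. Stack: [-9]
STORE_FAST r → r=-9. Stack: []
LOAD_FAST r → push -9. Stack: [-9]
LOAD_CONST → push 7. Stack: [-9, 7]
BINARY_OP + → -9 + 7 = -2. Stack: [-2]
STORE_FAST t → t=-2. Stack: []
LOAD_FAST r → push -9. Stack: [-9]
LOAD_CONST → push 9. Stack: [-9, 9]
BINARY_OP - → -9 - 9 = -18. Stack: [-18]
RETURN_VALUE → return -18.

-18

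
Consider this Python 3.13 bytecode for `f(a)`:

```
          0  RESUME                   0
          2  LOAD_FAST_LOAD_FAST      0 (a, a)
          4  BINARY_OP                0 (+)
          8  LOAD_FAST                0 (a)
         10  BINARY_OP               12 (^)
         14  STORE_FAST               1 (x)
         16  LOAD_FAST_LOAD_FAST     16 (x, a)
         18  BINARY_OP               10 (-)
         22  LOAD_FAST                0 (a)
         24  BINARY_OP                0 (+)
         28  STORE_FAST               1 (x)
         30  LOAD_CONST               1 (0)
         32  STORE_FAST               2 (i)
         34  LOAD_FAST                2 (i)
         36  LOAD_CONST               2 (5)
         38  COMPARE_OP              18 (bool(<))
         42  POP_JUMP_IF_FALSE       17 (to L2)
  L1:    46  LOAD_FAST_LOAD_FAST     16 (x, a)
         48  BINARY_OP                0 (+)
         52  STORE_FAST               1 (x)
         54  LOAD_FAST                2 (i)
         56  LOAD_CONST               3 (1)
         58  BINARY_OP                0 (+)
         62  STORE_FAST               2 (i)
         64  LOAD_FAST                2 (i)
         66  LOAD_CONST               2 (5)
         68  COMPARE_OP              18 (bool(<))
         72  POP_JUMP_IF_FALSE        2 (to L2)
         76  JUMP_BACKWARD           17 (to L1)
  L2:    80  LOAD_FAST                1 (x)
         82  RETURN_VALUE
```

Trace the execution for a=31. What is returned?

188

LOAD_FAST_LOAD_FAST a,a → push 31,31
BINARY_OP + → 31 + 31 = 62
LOAD_FAST a → push 31
BINARY_OP ^ → 62 ^ 31 = 33
STORE_FAST x → x=33
LOAD_FAST_LOAD_FAST x,a → push 33,31
BINARY_OP - → 33 - 31 = 2
LOAD_FAST a → push 31
BINARY_OP + → 2 + 31 = 33
STORE_FAST x → x=33
LOAD_CONST → push 0
STORE_FAST i → i=0
LOAD_FAST i → push 0
LOAD_CONST → push 5
COMPARE_OP bool(<) → 0 vs 5 = True
POP_JUMP_IF_FALSE → pop True; no jump
LOAD_FAST_LOAD_FAST x,a → push 33,31
BINARY_OP + → 33 + 31 = 64
STORE_FAST x → x=64
LOAD_FAST i → push 0
LOAD_CONST → push 1
BINARY_OP + → 0 + 1 = 1
STORE_FAST i → i=1
LOAD_FAST i → push 1
LOAD_CONST → push 5
COMPARE_OP bool(<) → 1 vs 5 = True
POP_JUMP_IF_FALSE → pop True; no jump
LOAD_FAST_LOAD_FAST x,a → push 64,31
BINARY_OP + → 64 + 31 = 95
STORE_FAST x → x=95
LOAD_FAST i → push 1
LOAD_CONST → push 1
BINARY_OP + → 1 + 1 = 2
STORE_FAST i → i=2
LOAD_FAST i → push 2
LOAD_CONST → push 5
COMPARE_OP bool(<) → 2 vs 5 = True
POP_JUMP_IF_FALSE → pop True; no jump
LOAD_FAST_LOAD_FAST x,a → push 95,31
BINARY_OP + → 95 + 31 = 126
STORE_FAST x → x=126
LOAD_FAST i → push 2
LOAD_CONST → push 1
BINARY_OP + → 2 + 1 = 3
STORE_FAST i → i=3
LOAD_FAST i → push 3
LOAD_CONST → push 5
COMPARE_OP bool(<) → 3 vs 5 = True
POP_JUMP_IF_FALSE → pop True; no jump
LOAD_FAST_LOAD_FAST x,a → push 126,31
BINARY_OP + → 126 + 31 = 157
STORE_FAST x → x=157
LOAD_FAST i → push 3
LOAD_CONST → push 1
BINARY_OP + → 3 + 1 = 4
STORE_FAST i → i=4
LOAD_FAST i → push 4
LOAD_CONST → push 5
COMPARE_OP bool(<) → 4 vs 5 = True
POP_JUMP_IF_FALSE → pop True; no jump
LOAD_FAST_LOAD_FAST x,a → push 157,31
BINARY_OP + → 157 + 31 = 188
STORE_FAST x → x=188
LOAD_FAST i → push 4
LOAD_CONST → push 1
BINARY_OP + → 4 + 1 = 5
STORE_FAST i → i=5
LOAD_FAST i → push 5
LOAD_CONST → push 5
COMPARE_OP bool(<) → 5 vs 5 = False
POP_JUMP_IF_FALSE → pop False; jump
LOAD_FAST x → push 188
RETURN_VALUE → return 188.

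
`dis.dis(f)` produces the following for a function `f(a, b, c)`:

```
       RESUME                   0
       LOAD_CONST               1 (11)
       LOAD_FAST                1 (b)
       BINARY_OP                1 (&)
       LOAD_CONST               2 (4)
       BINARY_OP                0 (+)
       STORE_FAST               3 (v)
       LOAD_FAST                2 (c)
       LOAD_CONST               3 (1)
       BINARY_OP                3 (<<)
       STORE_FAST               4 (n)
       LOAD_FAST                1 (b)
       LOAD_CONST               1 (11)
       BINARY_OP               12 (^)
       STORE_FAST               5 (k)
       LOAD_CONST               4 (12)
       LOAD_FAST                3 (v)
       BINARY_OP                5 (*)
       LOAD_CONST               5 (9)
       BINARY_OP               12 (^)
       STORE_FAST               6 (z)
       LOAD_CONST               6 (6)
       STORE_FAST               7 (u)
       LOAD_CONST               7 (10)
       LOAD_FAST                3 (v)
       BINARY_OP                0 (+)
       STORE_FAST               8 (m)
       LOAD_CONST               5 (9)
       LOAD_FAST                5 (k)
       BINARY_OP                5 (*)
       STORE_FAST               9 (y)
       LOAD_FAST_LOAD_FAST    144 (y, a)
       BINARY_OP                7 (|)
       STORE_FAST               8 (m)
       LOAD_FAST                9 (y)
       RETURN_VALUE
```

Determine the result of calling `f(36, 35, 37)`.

LOAD_CONST → push 11. Stack: [11]
LOAD_FAST b → push 35. Stack: [11, 35]
BINARY_OP & → 11 & 35 = 3. Stack: [3]
LOAD_CONST → push 4. Stack: [3, 4]
BINARY_OP + → 3 + 4 = 7. Stack: [7]
STORE_FAST v → v=7. Stack: []
LOAD_FAST c → push 37. Stack: [37]
LOAD_CONST → push 1. Stack: [37, 1]
BINARY_OP << → 37 << 1 = 74. Stack: [74]
STORE_FAST n → n=74. Stack: []
LOAD_FAST b → push 35. Stack: [35]
LOAD_CONST → push 11. Stack: [35, 11]
BINARY_OP ^ → 35 ^ 11 = 40. Stack: [40]
STORE_FAST k → k=40. Stack: []
LOAD_CONST → push 12. Stack: [12]
LOAD_FAST v → push 7. Stack: [12, 7]
BINARY_OP * → 12 * 7 = 84. Stack: [84]
LOAD_CONST → push 9. Stack: [84, 9]
BINARY_OP ^ → 84 ^ 9 = 93. Stack: [93]
STORE_FAST z → z=93. Stack: []
LOAD_CONST → push 6. Stack: [6]
STORE_FAST u → u=6. Stack: []
LOAD_CONST → push 10. Stack: [10]
LOAD_FAST v → push 7. Stack: [10, 7]
BINARY_OP + → 10 + 7 = 17. Stack: [17]
STORE_FAST m → m=17. Stack: []
LOAD_CONST → push 9. Stack: [9]
LOAD_FAST k → push 40. Stack: [9, 40]
BINARY_OP * → 9 * 40 = 360. Stack: [360]
STORE_FAST y → y=360. Stack: []
LOAD_FAST_LOAD_FAST y,a → push 360,36. Stack: [360, 36]
BINARY_OP | → 360 | 36 = 364. Stack: [364]
STORE_FAST m → m=364. Stack: []
LOAD_FAST y → push 360. Stack: [360]
RETURN_VALUE → return 360.

360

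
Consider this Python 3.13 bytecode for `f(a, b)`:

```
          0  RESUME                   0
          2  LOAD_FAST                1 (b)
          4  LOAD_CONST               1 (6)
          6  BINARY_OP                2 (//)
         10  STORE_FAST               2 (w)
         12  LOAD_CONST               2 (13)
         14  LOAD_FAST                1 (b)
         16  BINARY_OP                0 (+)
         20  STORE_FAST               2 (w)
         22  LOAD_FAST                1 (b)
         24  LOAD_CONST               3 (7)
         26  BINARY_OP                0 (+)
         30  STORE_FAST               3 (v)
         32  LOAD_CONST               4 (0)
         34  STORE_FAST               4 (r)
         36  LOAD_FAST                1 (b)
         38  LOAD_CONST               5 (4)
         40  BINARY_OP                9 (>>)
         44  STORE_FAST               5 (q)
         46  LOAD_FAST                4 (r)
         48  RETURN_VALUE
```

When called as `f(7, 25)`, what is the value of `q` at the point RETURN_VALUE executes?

LOAD_FAST b → push 25. Stack: [25]
LOAD_CONST → push 6. Stack: [25, 6]
BINARY_OP // → 25 // 6 = 4. Stack: [4]
STORE_FAST w → w=4. Stack: []
LOAD_CONST → push 13. Stack: [13]
LOAD_FAST b → push 25. Stack: [13, 25]
BINARY_OP + → 13 + 25 = 38. Stack: [38]
STORE_FAST w → w=38. Stack: []
LOAD_FAST b → push 25. Stack: [25]
LOAD_CONST → push 7. Stack: [25, 7]
BINARY_OP + → 25 + 7 = 32. Stack: [32]
STORE_FAST v → v=32. Stack: []
LOAD_CONST → push 0. Stack: [0]
STORE_FAST r → r=0. Stack: []
LOAD_FAST b → push 25. Stack: [25]
LOAD_CONST → push 4. Stack: [25, 4]
BINARY_OP >> → 25 >> 4 = 1. Stack: [1]
STORE_FAST q → q=1. Stack: []
LOAD_FAST r → push 0. Stack: [0]
RETURN_VALUE → return 0.

1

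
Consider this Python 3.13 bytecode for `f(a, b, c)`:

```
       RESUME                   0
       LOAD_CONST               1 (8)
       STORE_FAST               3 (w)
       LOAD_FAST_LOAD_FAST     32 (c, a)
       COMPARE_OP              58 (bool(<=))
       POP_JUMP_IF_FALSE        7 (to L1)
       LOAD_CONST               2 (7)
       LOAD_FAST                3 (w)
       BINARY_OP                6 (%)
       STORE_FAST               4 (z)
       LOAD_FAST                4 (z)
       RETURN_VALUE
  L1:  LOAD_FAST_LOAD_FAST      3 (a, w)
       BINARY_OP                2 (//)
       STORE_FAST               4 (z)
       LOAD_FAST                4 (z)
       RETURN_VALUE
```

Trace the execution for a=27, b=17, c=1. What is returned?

LOAD_CONST → push 8. Stack: [8]
STORE_FAST w → w=8. Stack: []
LOAD_FAST_LOAD_FAST c,a → push 1,27. Stack: [1, 27]
COMPARE_OP bool(<=) → 1 vs 27 = True. Stack: [True]
POP_JUMP_IF_FALSE → pop True; no jump. Stack: []
LOAD_CONST → push 7. Stack: [7]
LOAD_FAST w → push 8. Stack: [7, 8]
BINARY_OP % → 7 % 8 = 7. Stack: [7]
STORE_FAST z → z=7. Stack: []
LOAD_FAST z → push 7. Stack: [7]
RETURN_VALUE → return 7.

7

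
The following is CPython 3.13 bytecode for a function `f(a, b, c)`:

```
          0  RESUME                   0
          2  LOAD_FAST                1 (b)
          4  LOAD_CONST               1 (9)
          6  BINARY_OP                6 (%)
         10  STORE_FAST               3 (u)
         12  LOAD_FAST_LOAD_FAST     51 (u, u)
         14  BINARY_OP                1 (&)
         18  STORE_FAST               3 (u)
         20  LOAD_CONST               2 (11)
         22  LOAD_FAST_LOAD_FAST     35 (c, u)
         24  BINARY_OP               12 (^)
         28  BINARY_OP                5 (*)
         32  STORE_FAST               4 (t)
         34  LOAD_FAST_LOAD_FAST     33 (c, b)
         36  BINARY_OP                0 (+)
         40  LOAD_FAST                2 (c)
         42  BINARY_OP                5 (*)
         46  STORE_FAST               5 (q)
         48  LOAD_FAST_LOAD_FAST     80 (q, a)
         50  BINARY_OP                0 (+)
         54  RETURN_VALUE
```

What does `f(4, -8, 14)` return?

LOAD_FAST b → push -8. Stack: [-8]
LOAD_CONST → push 9. Stack: [-8, 9]
BINARY_OP % → -8 % 9 = 1. Stack: [1]
STORE_FAST u → u=1. Stack: []
LOAD_FAST_LOAD_FAST u,u → push 1,1. Stack: [1, 1]
BINARY_OP & → 1 & 1 = 1. Stack: [1]
STORE_FAST u → u=1. Stack: []
LOAD_CONST → push 11. Stack: [11]
LOAD_FAST_LOAD_FAST c,u → push 14,1. Stack: [11, 14, 1]
BINARY_OP ^ → 14 ^ 1 = 15. Stack: [11, 15]
BINARY_OP * → 11 * 15 = 165. Stack: [165]
STORE_FAST t → t=165. Stack: []
LOAD_FAST_LOAD_FAST c,b → push 14,-8. Stack: [14, -8]
BINARY_OP + → 14 + -8 = 6. Stack: [6]
LOAD_FAST c → push 14. Stack: [6, 14]
BINARY_OP * → 6 * 14 = 84. Stack: [84]
STORE_FAST q → q=84. Stack: []
LOAD_FAST_LOAD_FAST q,a → push 84,4. Stack: [84, 4]
BINARY_OP + → 84 + 4 = 88. Stack: [88]
RETURN_VALUE → return 88.

88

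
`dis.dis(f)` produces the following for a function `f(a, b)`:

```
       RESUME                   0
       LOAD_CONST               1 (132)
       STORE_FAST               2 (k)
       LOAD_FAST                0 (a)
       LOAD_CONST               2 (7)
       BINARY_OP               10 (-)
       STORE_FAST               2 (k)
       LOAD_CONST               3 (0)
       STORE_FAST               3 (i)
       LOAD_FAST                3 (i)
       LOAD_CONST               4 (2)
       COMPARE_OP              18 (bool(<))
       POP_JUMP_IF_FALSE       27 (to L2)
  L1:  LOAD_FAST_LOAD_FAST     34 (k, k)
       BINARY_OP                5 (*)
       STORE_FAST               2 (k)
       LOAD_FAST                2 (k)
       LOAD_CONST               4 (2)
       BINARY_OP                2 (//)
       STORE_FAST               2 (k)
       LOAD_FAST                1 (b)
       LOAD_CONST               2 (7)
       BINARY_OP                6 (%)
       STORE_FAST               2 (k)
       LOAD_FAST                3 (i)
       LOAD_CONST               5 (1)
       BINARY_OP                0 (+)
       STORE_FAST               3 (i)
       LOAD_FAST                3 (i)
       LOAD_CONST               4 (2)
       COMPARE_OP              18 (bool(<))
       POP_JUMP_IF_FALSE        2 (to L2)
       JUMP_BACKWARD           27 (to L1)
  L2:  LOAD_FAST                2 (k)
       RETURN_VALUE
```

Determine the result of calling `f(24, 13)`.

LOAD_CONST → push 132. Stack: [132]
STORE_FAST k → k=132. Stack: []
LOAD_FAST a → push 24. Stack: [24]
LOAD_CONST → push 7. Stack: [24, 7]
BINARY_OP - → 24 - 7 = 17. Stack: [17]
STORE_FAST k → k=17. Stack: []
LOAD_CONST → push 0. Stack: [0]
STORE_FAST i → i=0. Stack: []
LOAD_FAST i → push 0. Stack: [0]
LOAD_CONST → push 2. Stack: [0, 2]
COMPARE_OP bool(<) → 0 vs 2 = True. Stack: [True]
POP_JUMP_IF_FALSE → pop True; no jump. Stack: []
LOAD_FAST_LOAD_FAST k,k → push 17,17. Stack: [17, 17]
BINARY_OP * → 17 * 17 = 289. Stack: [289]
STORE_FAST k → k=289. Stack: []
LOAD_FAST k → push 289. Stack: [289]
LOAD_CONST → push 2. Stack: [289, 2]
BINARY_OP // → 289 // 2 = 144. Stack: [144]
STORE_FAST k → k=144. Stack: []
LOAD_FAST b → push 13. Stack: [13]
LOAD_CONST → push 7. Stack: [13, 7]
BINARY_OP % → 13 % 7 = 6. Stack: [6]
STORE_FAST k → k=6. Stack: []
LOAD_FAST i → push 0. Stack: [0]
LOAD_CONST → push 1. Stack: [0, 1]
BINARY_OP + → 0 + 1 = 1. Stack: [1]
STORE_FAST i → i=1. Stack: []
LOAD_FAST i → push 1. Stack: [1]
LOAD_CONST → push 2. Stack: [1, 2]
COMPARE_OP bool(<) → 1 vs 2 = True. Stack: [True]
POP_JUMP_IF_FALSE → pop True; no jump. Stack: []
LOAD_FAST_LOAD_FAST k,k → push 6,6. Stack: [6, 6]
BINARY_OP * → 6 * 6 = 36. Stack: [36]
STORE_FAST k → k=36. Stack: []
LOAD_FAST k → push 36. Stack: [36]
LOAD_CONST → push 2. Stack: [36, 2]
BINARY_OP // → 36 // 2 = 18. Stack: [18]
STORE_FAST k → k=18. Stack: []
LOAD_FAST b → push 13. Stack: [13]
LOAD_CONST → push 7. Stack: [13, 7]
BINARY_OP % → 13 % 7 = 6. Stack: [6]
STORE_FAST k → k=6. Stack: []
LOAD_FAST i → push 1. Stack: [1]
LOAD_CONST → push 1. Stack: [1, 1]
BINARY_OP + → 1 + 1 = 2. Stack: [2]
STORE_FAST i → i=2. Stack: []
LOAD_FAST i → push 2. Stack: [2]
LOAD_CONST → push 2. Stack: [2, 2]
COMPARE_OP bool(<) → 2 vs 2 = False. Stack: [False]
POP_JUMP_IF_FALSE → pop False; jump. Stack: []
LOAD_FAST k → push 6. Stack: [6]
RETURN_VALUE → return 6.

6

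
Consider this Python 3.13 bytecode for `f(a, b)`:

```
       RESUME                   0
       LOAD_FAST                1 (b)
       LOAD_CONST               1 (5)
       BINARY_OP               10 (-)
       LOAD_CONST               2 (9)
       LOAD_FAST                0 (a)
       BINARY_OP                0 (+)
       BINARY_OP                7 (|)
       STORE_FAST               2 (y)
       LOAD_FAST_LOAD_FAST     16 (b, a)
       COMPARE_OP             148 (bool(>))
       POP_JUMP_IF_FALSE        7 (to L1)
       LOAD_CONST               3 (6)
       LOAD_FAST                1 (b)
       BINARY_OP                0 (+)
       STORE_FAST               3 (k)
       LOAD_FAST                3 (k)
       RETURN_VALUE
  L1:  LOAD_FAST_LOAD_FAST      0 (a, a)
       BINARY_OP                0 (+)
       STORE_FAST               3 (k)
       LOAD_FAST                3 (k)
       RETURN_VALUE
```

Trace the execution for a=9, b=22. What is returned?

28

LOAD_FAST b → push 22. Stack: [22]
LOAD_CONST → push 5. Stack: [22, 5]
BINARY_OP - → 22 - 5 = 17. Stack: [17]
LOAD_CONST → push 9. Stack: [17, 9]
LOAD_FAST a → push 9. Stack: [17, 9, 9]
BINARY_OP + → 9 + 9 = 18. Stack: [17, 18]
BINARY_OP | → 17 | 18 = 19. Stack: [19]
STORE_FAST y → y=19. Stack: []
LOAD_FAST_LOAD_FAST b,a → push 22,9. Stack: [22, 9]
COMPARE_OP bool(>) → 22 vs 9 = True. Stack: [True]
POP_JUMP_IF_FALSE → pop True; no jump. Stack: []
LOAD_CONST → push 6. Stack: [6]
LOAD_FAST b → push 22. Stack: [6, 22]
BINARY_OP + → 6 + 22 = 28. Stack: [28]
STORE_FAST k → k=28. Stack: []
LOAD_FAST k → push 28. Stack: [28]
RETURN_VALUE → return 28.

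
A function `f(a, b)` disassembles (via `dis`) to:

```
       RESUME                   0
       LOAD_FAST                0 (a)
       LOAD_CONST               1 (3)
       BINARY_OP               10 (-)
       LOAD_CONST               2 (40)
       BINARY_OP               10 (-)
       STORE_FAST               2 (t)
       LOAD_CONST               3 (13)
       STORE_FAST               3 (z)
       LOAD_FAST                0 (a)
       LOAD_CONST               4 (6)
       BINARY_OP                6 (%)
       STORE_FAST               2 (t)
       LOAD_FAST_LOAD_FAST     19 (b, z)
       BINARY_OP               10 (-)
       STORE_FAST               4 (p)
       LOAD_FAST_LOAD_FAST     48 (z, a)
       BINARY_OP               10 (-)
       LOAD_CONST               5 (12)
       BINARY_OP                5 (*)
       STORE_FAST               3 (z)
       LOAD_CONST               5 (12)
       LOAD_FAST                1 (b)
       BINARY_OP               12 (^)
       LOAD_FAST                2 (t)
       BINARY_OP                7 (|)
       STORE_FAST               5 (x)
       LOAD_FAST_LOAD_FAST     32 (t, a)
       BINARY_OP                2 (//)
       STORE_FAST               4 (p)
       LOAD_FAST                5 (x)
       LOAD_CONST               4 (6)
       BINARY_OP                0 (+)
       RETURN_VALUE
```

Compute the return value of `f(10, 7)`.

21

LOAD_FAST a → push 10. Stack: [10]
LOAD_CONST → push 3. Stack: [10, 3]
BINARY_OP - → 10 - 3 = 7. Stack: [7]
LOAD_CONST → push 40. Stack: [7, 40]
BINARY_OP - → 7 - 40 = -33. Stack: [-33]
STORE_FAST t → t=-33. Stack: []
LOAD_CONST → push 13. Stack: [13]
STORE_FAST z → z=13. Stack: []
LOAD_FAST a → push 10. Stack: [10]
LOAD_CONST → push 6. Stack: [10, 6]
BINARY_OP % → 10 % 6 = 4. Stack: [4]
STORE_FAST t → t=4. Stack: []
LOAD_FAST_LOAD_FAST b,z → push 7,13. Stack: [7, 13]
BINARY_OP - → 7 - 13 = -6. Stack: [-6]
STORE_FAST p → p=-6. Stack: []
LOAD_FAST_LOAD_FAST z,a → push 13,10. Stack: [13, 10]
BINARY_OP - → 13 - 10 = 3. Stack: [3]
LOAD_CONST → push 12. Stack: [3, 12]
BINARY_OP * → 3 * 12 = 36. Stack: [36]
STORE_FAST z → z=36. Stack: []
LOAD_CONST → push 12. Stack: [12]
LOAD_FAST b → push 7. Stack: [12, 7]
BINARY_OP ^ → 12 ^ 7 = 11. Stack: [11]
LOAD_FAST t → push 4. Stack: [11, 4]
BINARY_OP | → 11 | 4 = 15. Stack: [15]
STORE_FAST x → x=15. Stack: []
LOAD_FAST_LOAD_FAST t,a → push 4,10. Stack: [4, 10]
BINARY_OP // → 4 // 10 = 0. Stack: [0]
STORE_FAST p → p=0. Stack: []
LOAD_FAST x → push 15. Stack: [15]
LOAD_CONST → push 6. Stack: [15, 6]
BINARY_OP + → 15 + 6 = 21. Stack: [21]
RETURN_VALUE → return 21.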